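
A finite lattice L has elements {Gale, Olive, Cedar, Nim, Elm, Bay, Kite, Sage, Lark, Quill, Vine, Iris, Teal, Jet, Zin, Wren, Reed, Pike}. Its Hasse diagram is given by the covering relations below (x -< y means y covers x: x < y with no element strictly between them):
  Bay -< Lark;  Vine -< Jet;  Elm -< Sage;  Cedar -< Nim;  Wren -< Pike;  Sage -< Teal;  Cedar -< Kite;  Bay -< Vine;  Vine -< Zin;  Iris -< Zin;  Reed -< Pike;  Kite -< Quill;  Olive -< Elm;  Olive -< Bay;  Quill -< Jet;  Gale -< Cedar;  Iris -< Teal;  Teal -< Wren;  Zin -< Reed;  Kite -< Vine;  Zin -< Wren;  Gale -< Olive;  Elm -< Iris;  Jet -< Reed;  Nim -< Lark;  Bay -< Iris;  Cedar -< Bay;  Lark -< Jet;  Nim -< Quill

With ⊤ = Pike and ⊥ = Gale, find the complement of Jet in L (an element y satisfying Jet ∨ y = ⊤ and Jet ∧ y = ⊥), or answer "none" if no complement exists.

For every candidate y, either Jet ∨ y ≠ Pike or Jet ∧ y ≠ Gale; no complement exists.

none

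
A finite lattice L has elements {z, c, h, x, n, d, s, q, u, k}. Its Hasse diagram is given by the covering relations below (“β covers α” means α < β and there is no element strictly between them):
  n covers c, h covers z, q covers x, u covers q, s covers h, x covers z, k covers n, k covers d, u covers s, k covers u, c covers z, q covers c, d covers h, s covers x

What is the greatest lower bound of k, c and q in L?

Common lower bounds of {k, c, q}: c, z.
The greatest among these is c.

c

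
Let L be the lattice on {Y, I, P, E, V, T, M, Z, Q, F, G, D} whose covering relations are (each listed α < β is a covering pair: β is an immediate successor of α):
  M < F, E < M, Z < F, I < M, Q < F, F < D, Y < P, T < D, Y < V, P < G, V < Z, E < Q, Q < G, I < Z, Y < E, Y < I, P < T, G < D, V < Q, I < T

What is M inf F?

Common lower bounds of {M, F}: E, I, M, Y.
The greatest among these is M.

M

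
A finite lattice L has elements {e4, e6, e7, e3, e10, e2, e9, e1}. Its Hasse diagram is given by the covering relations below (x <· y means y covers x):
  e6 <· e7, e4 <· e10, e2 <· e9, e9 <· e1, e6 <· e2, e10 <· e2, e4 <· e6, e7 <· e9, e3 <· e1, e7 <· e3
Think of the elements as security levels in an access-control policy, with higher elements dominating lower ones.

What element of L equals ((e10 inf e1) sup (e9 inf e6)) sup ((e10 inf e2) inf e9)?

e10 ∧ e1 = e10
e9 ∧ e6 = e6
e10 ∨ e6 = e2
e10 ∧ e2 = e10
e10 ∧ e9 = e10
e2 ∨ e10 = e2

e2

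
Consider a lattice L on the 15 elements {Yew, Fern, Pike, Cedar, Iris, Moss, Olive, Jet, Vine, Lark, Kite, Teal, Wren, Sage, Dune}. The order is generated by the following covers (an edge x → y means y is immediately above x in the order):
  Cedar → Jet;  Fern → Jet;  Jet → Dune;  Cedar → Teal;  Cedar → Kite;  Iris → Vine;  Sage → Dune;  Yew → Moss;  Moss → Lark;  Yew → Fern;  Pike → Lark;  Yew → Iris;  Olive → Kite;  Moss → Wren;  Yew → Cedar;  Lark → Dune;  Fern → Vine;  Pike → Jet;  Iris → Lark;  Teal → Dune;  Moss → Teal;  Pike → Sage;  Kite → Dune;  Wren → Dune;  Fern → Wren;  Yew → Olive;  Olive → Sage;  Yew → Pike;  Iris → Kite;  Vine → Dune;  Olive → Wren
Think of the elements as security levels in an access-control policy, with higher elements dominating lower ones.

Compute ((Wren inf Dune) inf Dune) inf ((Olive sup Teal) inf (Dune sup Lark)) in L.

Wren ∧ Dune = Wren
Wren ∧ Dune = Wren
Olive ∨ Teal = Dune
Dune ∨ Lark = Dune
Dune ∧ Dune = Dune
Wren ∧ Dune = Wren

Wren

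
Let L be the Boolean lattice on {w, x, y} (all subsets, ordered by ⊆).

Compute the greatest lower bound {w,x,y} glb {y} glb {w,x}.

∅

Under ⊆, meet is intersection: {w,x,y} ∩ {y} ∩ {w,x} = ∅.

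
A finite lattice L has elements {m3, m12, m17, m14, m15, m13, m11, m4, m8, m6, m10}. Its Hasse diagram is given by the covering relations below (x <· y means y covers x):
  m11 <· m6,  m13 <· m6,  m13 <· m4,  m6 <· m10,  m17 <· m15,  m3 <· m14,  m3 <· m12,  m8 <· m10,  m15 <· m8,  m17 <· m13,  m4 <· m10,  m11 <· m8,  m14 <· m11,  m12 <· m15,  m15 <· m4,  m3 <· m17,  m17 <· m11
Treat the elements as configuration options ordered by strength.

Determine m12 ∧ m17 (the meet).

m3

Common lower bounds of {m12, m17}: m3.
The greatest among these is m3.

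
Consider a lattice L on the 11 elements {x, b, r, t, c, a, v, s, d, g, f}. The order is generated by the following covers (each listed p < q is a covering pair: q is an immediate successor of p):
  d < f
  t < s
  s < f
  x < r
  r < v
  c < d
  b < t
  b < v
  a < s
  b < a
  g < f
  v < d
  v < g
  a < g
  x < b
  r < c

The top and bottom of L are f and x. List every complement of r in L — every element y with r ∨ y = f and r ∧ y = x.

Need y with r ∨ y = f and r ∧ y = x.
Checking each element gives: s, t.

s, t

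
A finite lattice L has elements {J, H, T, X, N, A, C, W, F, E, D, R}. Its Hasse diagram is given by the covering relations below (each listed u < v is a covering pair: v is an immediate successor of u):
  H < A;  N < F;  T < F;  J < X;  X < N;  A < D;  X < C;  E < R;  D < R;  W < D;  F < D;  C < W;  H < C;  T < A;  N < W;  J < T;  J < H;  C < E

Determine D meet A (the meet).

Common lower bounds of {D, A}: A, H, J, T.
The greatest among these is A.

A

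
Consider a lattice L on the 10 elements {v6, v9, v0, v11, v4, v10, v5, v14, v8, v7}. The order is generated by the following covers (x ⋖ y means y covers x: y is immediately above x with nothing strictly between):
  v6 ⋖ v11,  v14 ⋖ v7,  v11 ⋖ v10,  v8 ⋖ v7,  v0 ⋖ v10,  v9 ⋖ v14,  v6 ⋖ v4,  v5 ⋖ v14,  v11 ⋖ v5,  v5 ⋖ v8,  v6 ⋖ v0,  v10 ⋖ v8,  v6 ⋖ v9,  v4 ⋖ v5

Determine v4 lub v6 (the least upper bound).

Common upper bounds of {v4, v6}: v14, v4, v5, v7, v8.
The least among these is v4.

v4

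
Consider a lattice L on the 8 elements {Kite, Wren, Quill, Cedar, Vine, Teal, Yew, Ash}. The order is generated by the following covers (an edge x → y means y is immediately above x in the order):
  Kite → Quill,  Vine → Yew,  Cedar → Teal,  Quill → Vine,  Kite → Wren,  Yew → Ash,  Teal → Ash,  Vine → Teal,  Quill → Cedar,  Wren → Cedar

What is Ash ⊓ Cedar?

Common lower bounds of {Ash, Cedar}: Cedar, Kite, Quill, Wren.
The greatest among these is Cedar.

Cedar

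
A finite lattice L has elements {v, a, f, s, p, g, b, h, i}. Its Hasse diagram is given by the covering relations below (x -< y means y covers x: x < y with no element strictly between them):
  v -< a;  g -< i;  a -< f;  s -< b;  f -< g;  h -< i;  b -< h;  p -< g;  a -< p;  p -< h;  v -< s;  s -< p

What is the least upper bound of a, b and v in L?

Common upper bounds of {a, b, v}: h, i.
The least among these is h.

h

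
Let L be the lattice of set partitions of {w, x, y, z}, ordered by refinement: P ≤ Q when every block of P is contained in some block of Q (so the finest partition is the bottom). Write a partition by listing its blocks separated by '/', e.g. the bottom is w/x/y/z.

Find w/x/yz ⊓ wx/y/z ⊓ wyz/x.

w/x/y/z

Common lower bounds of {w/x/yz, wx/y/z, wyz/x}: w/x/y/z.
The greatest among these is w/x/y/z.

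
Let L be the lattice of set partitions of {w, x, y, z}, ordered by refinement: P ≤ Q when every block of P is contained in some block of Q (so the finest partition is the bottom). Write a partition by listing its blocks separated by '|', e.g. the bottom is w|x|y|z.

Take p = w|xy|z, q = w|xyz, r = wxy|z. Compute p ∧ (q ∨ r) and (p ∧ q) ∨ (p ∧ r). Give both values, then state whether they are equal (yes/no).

q ∨ r = wxyz, so p ∧ (q ∨ r) = w|xy|z ∧ wxyz = w|xy|z.
p ∧ q = w|xy|z and p ∧ r = w|xy|z, so (p ∧ q) ∨ (p ∧ r) = w|xy|z ∨ w|xy|z = w|xy|z.
Equal: yes.

w|xy|z; w|xy|z; yes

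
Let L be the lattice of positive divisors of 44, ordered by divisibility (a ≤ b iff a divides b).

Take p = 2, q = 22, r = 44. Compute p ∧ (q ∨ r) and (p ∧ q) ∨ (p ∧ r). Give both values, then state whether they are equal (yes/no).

2; 2; yes

q ∨ r = 44, so p ∧ (q ∨ r) = 2 ∧ 44 = 2.
p ∧ q = 2 and p ∧ r = 2, so (p ∧ q) ∨ (p ∧ r) = 2 ∨ 2 = 2.
Equal: yes.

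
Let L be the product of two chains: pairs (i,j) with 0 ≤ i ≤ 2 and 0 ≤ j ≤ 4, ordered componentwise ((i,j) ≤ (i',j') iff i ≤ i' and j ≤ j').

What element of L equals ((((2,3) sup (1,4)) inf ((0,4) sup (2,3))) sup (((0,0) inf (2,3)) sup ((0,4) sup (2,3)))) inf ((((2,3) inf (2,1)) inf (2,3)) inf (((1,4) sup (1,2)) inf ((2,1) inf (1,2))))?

(1,1)

(2,3) ∨ (1,4) = (2,4)
(0,4) ∨ (2,3) = (2,4)
(2,4) ∧ (2,4) = (2,4)
(0,0) ∧ (2,3) = (0,0)
(0,4) ∨ (2,3) = (2,4)
(0,0) ∨ (2,4) = (2,4)
(2,4) ∨ (2,4) = (2,4)
(2,3) ∧ (2,1) = (2,1)
(2,1) ∧ (2,3) = (2,1)
(1,4) ∨ (1,2) = (1,4)
(2,1) ∧ (1,2) = (1,1)
(1,4) ∧ (1,1) = (1,1)
(2,1) ∧ (1,1) = (1,1)
(2,4) ∧ (1,1) = (1,1)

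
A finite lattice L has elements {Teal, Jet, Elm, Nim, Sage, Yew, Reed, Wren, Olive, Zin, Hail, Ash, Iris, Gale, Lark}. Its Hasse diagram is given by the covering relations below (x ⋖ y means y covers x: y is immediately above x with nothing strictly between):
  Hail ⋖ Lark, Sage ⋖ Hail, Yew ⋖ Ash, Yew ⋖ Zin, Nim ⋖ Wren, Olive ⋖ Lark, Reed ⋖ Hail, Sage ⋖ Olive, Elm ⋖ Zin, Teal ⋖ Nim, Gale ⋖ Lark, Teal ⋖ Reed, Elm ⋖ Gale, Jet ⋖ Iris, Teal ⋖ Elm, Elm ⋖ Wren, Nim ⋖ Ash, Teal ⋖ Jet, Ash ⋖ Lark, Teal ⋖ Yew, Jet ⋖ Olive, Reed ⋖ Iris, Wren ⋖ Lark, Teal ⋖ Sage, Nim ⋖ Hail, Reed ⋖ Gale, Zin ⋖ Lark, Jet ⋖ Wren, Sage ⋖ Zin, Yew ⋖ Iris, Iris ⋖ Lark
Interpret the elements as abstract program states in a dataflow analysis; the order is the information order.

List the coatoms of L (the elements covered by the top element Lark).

The coatoms are exactly the elements covered by Lark: Ash, Gale, Hail, Iris, Olive, Wren, Zin.

Ash, Gale, Hail, Iris, Olive, Wren, Zin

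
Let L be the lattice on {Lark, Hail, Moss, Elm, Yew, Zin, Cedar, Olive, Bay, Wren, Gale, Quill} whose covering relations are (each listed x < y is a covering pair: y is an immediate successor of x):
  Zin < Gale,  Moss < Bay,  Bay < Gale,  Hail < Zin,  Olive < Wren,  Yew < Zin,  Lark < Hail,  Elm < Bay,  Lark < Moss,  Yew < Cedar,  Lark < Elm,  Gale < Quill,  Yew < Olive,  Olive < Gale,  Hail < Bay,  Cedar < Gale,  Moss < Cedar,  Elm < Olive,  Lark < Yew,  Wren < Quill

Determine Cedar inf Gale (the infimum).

Cedar

Common lower bounds of {Cedar, Gale}: Cedar, Lark, Moss, Yew.
The greatest among these is Cedar.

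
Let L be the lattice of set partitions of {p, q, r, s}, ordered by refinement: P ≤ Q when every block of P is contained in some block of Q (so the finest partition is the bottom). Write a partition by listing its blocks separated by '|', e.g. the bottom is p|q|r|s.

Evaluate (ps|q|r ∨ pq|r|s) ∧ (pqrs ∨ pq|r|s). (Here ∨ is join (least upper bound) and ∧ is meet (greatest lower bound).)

ps|q|r ∨ pq|r|s = pqs|r
pqrs ∨ pq|r|s = pqrs
pqs|r ∧ pqrs = pqs|r

pqs|r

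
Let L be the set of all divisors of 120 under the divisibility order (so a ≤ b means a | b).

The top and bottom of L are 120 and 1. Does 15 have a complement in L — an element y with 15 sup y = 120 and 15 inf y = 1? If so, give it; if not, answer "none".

Need y with 15 ∨ y = 120 and 15 ∧ y = 1.
Checking each element gives: 8.

8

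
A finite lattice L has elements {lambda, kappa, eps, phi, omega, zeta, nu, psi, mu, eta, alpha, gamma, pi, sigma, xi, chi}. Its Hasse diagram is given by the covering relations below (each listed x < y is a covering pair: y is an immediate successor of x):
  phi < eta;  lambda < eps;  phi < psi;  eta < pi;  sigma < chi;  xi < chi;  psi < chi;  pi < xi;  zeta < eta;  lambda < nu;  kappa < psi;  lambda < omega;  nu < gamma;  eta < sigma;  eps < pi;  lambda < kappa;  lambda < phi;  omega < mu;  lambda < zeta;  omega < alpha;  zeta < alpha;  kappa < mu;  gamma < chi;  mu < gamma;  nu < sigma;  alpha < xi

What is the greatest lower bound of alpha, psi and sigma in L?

lambda

Common lower bounds of {alpha, psi, sigma}: lambda.
The greatest among these is lambda.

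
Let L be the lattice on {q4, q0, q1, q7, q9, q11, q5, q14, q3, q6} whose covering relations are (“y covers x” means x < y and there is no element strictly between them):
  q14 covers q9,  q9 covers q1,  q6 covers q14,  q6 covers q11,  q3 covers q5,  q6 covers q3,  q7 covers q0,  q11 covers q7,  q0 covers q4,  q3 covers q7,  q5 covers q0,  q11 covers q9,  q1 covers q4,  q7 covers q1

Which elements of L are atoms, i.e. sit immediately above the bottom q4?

q0, q1

The atoms are exactly the elements that cover q4: q0, q1.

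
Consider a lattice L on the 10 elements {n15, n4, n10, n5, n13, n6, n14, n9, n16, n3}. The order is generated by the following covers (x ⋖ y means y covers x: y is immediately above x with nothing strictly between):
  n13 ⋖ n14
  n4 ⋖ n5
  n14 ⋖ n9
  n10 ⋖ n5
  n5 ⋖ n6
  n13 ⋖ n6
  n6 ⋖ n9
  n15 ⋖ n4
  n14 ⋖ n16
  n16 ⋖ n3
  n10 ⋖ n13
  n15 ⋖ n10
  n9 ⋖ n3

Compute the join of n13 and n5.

Common upper bounds of {n13, n5}: n3, n6, n9.
The least among these is n6.

n6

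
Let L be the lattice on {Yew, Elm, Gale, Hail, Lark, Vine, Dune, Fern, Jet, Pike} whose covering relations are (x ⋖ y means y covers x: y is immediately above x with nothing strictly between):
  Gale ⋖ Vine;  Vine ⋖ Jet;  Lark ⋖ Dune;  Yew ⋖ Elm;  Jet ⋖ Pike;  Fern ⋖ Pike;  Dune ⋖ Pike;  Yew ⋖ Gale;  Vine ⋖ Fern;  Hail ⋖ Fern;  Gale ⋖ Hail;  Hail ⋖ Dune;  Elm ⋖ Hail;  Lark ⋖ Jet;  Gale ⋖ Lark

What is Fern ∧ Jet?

Common lower bounds of {Fern, Jet}: Gale, Vine, Yew.
The greatest among these is Vine.

Vine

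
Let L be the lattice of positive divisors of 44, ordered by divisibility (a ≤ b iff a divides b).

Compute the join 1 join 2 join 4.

Common upper bounds of {1, 2, 4}: 4, 44.
The least among these is 4.

4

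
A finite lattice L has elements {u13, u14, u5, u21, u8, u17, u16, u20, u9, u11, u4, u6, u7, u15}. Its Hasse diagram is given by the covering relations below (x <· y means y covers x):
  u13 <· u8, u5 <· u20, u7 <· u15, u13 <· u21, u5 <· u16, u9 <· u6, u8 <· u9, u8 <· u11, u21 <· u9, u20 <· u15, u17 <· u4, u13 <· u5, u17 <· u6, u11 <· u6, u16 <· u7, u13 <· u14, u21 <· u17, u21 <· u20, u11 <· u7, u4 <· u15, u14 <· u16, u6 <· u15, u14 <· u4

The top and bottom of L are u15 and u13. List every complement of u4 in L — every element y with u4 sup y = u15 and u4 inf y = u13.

u11, u5, u8

Need y with u4 ∨ y = u15 and u4 ∧ y = u13.
Checking each element gives: u11, u5, u8.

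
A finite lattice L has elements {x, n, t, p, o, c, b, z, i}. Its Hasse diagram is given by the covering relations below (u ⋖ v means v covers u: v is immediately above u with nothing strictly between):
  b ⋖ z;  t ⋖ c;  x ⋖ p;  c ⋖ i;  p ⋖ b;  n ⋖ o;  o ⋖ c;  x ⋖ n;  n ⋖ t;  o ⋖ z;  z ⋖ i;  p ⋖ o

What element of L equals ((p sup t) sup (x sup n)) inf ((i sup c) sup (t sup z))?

c

p ∨ t = c
x ∨ n = n
c ∨ n = c
i ∨ c = i
t ∨ z = i
i ∨ i = i
c ∧ i = c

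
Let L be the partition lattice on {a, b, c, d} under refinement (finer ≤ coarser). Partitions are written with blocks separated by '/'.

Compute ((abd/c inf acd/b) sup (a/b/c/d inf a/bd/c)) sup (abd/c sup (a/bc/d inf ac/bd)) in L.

abd/c ∧ acd/b = ad/b/c
a/b/c/d ∧ a/bd/c = a/b/c/d
ad/b/c ∨ a/b/c/d = ad/b/c
a/bc/d ∧ ac/bd = a/b/c/d
abd/c ∨ a/b/c/d = abd/c
ad/b/c ∨ abd/c = abd/c

abd/c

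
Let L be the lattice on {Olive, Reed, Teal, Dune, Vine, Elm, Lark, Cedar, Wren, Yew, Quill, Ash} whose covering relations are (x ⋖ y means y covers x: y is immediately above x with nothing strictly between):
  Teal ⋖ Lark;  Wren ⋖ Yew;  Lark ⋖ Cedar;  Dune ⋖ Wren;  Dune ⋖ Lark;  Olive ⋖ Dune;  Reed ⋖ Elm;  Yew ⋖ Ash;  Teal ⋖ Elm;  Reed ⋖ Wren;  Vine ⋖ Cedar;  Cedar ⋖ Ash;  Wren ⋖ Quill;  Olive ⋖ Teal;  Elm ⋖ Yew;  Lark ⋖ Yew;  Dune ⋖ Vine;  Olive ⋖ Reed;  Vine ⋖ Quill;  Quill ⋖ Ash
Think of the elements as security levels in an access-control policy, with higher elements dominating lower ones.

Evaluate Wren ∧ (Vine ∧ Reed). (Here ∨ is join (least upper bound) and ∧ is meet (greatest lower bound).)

Vine ∧ Reed = Olive
Wren ∧ Olive = Olive

Olive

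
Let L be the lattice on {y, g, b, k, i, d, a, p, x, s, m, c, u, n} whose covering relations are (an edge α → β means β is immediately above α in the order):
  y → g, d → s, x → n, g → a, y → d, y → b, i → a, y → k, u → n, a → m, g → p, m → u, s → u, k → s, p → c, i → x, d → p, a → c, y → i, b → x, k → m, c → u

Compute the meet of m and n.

m

Common lower bounds of {m, n}: a, g, i, k, m, y.
The greatest among these is m.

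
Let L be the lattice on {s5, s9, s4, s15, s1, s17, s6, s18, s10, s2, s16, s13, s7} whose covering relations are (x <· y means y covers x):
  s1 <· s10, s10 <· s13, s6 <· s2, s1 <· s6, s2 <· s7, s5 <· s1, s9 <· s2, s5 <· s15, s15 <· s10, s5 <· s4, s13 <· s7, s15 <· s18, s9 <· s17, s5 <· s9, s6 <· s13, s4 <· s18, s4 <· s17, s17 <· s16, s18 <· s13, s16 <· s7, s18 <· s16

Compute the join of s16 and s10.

Common upper bounds of {s16, s10}: s7.
The least among these is s7.

s7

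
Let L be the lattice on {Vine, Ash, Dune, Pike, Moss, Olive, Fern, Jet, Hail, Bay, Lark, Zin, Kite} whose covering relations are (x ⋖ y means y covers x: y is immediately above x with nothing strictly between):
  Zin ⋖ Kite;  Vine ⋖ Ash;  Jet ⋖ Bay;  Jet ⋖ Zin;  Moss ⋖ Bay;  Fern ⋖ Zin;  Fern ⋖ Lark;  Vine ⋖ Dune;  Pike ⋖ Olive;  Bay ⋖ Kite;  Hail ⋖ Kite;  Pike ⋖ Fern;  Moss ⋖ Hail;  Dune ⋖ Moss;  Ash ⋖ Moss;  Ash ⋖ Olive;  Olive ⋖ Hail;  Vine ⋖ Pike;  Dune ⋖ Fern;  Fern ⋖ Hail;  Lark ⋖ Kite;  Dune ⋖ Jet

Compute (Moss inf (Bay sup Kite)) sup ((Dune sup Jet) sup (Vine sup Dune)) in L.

Bay ∨ Kite = Kite
Moss ∧ Kite = Moss
Dune ∨ Jet = Jet
Vine ∨ Dune = Dune
Jet ∨ Dune = Jet
Moss ∨ Jet = Bay

Bay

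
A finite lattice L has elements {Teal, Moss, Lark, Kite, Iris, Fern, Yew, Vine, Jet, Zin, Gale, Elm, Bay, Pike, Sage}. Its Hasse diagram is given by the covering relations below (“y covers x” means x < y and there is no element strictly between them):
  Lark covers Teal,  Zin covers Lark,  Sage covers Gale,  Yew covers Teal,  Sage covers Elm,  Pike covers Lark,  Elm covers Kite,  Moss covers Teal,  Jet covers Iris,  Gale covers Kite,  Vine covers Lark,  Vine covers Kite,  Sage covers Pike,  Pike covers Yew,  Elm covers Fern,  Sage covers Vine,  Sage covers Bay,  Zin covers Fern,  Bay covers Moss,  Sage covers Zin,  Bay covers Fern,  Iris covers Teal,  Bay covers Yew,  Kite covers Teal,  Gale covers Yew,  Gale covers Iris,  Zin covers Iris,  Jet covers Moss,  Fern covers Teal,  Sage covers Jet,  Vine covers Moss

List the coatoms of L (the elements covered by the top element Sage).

Bay, Elm, Gale, Jet, Pike, Vine, Zin

The coatoms are exactly the elements covered by Sage: Bay, Elm, Gale, Jet, Pike, Vine, Zin.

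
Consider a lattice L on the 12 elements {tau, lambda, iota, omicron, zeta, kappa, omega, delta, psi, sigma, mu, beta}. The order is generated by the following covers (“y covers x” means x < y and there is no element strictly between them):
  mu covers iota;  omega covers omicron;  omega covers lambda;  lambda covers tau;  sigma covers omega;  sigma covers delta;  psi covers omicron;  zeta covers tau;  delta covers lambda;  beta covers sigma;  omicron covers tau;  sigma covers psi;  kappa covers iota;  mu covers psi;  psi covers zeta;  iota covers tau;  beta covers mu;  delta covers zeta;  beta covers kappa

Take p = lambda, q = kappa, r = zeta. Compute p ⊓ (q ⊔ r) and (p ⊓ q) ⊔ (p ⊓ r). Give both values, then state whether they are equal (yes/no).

q ⊔ r = beta, so p ⊓ (q ⊔ r) = lambda ⊓ beta = lambda.
p ⊓ q = tau and p ⊓ r = tau, so (p ⊓ q) ⊔ (p ⊓ r) = tau ⊔ tau = tau.
Equal: no.

lambda; tau; no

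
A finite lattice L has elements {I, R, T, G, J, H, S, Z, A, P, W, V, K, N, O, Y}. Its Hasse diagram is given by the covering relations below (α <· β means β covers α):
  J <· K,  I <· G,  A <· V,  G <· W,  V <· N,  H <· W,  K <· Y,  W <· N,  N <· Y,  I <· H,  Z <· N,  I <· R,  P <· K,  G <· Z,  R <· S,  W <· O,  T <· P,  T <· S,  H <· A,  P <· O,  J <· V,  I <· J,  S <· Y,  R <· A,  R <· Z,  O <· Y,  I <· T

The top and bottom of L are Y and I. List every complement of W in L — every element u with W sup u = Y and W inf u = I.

Need u with W ∨ u = Y and W ∧ u = I.
Checking each element gives: K, S.

K, S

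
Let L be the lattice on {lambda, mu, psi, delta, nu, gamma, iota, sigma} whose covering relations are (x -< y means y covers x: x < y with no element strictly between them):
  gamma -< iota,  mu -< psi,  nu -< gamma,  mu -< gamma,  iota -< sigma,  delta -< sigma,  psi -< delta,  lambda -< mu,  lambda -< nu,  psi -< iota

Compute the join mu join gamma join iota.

Common upper bounds of {mu, gamma, iota}: iota, sigma.
The least among these is iota.

iota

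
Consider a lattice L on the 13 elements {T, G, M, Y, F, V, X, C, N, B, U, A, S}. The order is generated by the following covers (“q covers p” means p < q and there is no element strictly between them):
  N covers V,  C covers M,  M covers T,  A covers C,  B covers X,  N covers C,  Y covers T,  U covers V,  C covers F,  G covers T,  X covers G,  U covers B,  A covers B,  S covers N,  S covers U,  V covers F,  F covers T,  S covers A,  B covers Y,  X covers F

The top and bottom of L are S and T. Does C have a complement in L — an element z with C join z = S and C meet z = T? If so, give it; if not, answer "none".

none

For every candidate z, either C ∨ z ≠ S or C ∧ z ≠ T; no complement exists.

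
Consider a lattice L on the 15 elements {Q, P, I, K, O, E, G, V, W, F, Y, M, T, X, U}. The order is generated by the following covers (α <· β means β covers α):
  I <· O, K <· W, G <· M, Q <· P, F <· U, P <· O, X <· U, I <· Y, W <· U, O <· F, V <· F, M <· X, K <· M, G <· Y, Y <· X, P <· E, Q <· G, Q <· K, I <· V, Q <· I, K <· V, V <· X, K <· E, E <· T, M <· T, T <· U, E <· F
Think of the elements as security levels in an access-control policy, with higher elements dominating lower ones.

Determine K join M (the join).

M

Common upper bounds of {K, M}: M, T, U, X.
The least among these is M.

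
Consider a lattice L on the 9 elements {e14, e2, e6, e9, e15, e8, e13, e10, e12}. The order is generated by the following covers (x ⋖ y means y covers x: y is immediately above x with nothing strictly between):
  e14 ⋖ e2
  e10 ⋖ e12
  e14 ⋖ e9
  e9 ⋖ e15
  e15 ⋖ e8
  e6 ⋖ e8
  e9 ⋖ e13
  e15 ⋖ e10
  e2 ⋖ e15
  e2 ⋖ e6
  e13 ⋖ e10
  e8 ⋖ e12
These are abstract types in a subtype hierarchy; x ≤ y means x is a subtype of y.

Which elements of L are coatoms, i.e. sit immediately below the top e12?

The coatoms are exactly the elements covered by e12: e10, e8.

e10, e8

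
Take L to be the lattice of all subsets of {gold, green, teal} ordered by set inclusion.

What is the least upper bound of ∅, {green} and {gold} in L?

{gold,green}

Under ⊆, join is union: ∅ ∪ {green} ∪ {gold} = {gold,green}.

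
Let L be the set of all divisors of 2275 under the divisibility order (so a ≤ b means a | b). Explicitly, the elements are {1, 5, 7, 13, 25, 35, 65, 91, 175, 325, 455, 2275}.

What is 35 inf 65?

5

Common lower bounds of {35, 65}: 1, 5.
The greatest among these is 5.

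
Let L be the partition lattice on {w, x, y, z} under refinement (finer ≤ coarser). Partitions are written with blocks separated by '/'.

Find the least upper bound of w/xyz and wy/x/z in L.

wxyz

The join of w/xyz and wy/x/z merges any blocks that overlap across the partitions, giving wxyz.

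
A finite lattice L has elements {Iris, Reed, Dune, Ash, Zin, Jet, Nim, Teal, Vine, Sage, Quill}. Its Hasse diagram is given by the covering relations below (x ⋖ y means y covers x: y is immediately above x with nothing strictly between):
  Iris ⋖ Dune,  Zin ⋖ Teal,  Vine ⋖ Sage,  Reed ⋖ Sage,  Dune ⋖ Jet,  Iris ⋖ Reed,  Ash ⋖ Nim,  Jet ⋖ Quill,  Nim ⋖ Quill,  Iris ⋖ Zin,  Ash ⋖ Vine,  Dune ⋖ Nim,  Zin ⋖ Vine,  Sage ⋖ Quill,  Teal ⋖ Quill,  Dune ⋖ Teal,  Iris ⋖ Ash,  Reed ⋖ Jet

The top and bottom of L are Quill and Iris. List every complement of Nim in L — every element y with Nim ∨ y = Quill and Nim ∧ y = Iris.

Need y with Nim ∨ y = Quill and Nim ∧ y = Iris.
Checking each element gives: Reed, Zin.

Reed, Zin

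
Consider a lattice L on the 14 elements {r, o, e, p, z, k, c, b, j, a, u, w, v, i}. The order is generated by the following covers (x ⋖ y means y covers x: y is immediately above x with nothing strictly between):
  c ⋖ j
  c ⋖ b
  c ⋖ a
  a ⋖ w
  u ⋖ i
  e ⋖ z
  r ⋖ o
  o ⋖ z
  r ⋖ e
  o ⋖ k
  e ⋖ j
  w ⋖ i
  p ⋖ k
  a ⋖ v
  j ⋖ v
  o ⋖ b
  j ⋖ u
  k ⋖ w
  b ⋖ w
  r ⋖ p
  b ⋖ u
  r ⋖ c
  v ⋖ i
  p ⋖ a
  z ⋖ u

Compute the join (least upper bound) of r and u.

u

Common upper bounds of {r, u}: i, u.
The least among these is u.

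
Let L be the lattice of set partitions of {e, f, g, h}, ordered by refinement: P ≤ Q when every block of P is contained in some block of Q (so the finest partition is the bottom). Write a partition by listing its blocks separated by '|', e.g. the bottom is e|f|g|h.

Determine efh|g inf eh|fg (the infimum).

eh|f|g

Common lower bounds of {efh|g, eh|fg}: eh|f|g, e|f|g|h.
The greatest among these is eh|f|g.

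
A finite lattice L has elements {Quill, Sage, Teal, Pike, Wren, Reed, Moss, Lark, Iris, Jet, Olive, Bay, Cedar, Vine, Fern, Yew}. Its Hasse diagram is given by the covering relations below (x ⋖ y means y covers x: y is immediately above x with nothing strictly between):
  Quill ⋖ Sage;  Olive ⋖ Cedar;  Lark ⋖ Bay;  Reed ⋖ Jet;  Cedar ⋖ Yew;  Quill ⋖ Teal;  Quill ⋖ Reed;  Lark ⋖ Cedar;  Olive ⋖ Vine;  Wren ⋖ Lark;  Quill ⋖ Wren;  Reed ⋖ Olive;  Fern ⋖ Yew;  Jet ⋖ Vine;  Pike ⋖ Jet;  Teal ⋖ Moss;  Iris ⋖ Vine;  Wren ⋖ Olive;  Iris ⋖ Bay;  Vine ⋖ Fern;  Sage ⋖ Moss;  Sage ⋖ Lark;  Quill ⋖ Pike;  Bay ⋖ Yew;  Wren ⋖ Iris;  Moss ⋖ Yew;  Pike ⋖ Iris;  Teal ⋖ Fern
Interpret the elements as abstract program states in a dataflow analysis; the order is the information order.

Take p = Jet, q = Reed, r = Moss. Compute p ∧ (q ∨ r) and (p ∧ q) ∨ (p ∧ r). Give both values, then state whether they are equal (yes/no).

Jet; Reed; no

q ∨ r = Yew, so p ∧ (q ∨ r) = Jet ∧ Yew = Jet.
p ∧ q = Reed and p ∧ r = Quill, so (p ∧ q) ∨ (p ∧ r) = Reed ∨ Quill = Reed.
Equal: no.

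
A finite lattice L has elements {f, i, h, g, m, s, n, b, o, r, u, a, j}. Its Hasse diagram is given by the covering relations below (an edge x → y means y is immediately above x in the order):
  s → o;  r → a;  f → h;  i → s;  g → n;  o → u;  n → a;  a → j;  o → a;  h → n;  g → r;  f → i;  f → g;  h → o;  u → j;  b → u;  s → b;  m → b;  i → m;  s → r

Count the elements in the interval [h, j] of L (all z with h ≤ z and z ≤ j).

6

The interval [h, j] = {a, h, j, n, o, u}, which has 6 elements.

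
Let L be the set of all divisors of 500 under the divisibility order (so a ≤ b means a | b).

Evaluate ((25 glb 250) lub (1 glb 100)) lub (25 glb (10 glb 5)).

25

25 ∧ 250 = 25
1 ∧ 100 = 1
25 ∨ 1 = 25
10 ∧ 5 = 5
25 ∧ 5 = 5
25 ∨ 5 = 25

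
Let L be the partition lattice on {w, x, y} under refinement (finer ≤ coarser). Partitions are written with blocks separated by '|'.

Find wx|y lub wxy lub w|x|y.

wxy

The join of wx|y, wxy, w|x|y merges any blocks that overlap across the partitions, giving wxy.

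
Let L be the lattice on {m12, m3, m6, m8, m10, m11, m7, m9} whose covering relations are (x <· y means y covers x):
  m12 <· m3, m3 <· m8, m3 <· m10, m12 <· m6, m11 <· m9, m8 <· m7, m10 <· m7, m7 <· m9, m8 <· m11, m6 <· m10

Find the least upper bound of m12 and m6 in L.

Common upper bounds of {m12, m6}: m10, m6, m7, m9.
The least among these is m6.

m6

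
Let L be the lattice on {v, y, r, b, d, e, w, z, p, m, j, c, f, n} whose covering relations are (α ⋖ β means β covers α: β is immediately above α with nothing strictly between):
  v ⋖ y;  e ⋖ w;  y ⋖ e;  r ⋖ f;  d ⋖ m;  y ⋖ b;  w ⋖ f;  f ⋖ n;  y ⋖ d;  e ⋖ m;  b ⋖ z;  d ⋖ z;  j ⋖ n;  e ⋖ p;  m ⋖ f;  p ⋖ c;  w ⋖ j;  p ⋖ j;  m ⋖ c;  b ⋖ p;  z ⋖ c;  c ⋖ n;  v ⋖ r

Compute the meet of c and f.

Common lower bounds of {c, f}: d, e, m, v, y.
The greatest among these is m.

m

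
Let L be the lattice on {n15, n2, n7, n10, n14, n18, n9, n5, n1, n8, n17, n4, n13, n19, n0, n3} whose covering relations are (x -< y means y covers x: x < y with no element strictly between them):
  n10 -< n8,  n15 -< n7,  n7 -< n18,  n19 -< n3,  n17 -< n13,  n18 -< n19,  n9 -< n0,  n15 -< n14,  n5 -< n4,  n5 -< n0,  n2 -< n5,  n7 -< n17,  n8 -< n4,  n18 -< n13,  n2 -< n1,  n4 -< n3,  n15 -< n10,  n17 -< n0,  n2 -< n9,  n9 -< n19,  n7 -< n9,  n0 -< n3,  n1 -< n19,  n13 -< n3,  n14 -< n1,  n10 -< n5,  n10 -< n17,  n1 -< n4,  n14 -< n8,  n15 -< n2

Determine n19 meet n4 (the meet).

Common lower bounds of {n19, n4}: n1, n14, n15, n2.
The greatest among these is n1.

n1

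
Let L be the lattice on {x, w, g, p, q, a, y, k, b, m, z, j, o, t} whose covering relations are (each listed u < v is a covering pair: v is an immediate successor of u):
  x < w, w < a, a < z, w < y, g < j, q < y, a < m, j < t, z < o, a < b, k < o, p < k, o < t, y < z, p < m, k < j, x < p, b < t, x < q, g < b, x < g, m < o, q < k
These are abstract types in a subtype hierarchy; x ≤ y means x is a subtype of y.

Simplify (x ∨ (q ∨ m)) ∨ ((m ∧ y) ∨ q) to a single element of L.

o

q ∨ m = o
x ∨ o = o
m ∧ y = w
w ∨ q = y
o ∨ y = o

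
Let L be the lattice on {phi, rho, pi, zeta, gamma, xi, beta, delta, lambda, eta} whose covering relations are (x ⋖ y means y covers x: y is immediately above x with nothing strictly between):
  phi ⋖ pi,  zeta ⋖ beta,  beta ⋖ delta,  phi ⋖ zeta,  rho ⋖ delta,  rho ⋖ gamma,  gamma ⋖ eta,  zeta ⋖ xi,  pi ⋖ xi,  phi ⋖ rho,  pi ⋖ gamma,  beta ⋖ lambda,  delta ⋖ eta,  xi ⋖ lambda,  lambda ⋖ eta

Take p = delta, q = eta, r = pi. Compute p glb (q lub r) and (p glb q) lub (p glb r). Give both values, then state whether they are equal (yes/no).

q lub r = eta, so p glb (q lub r) = delta glb eta = delta.
p glb q = delta and p glb r = phi, so (p glb q) lub (p glb r) = delta lub phi = delta.
Equal: yes.

delta; delta; yes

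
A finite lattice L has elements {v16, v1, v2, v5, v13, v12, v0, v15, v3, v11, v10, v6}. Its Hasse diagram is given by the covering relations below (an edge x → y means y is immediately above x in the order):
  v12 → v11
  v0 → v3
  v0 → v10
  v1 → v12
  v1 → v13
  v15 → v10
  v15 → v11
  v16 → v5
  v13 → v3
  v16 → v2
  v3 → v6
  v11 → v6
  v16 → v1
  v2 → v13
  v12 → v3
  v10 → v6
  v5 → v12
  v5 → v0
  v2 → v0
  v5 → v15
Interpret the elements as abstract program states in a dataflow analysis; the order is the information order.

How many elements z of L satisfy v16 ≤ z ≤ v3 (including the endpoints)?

8

The interval [v16, v3] = {v0, v1, v12, v13, v16, v2, v3, v5}, which has 8 elements.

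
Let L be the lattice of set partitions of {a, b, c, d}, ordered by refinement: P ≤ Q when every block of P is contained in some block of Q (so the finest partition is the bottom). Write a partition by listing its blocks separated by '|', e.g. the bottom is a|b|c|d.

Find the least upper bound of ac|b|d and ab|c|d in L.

The join of ac|b|d and ab|c|d merges any blocks that overlap across the partitions, giving abc|d.

abc|d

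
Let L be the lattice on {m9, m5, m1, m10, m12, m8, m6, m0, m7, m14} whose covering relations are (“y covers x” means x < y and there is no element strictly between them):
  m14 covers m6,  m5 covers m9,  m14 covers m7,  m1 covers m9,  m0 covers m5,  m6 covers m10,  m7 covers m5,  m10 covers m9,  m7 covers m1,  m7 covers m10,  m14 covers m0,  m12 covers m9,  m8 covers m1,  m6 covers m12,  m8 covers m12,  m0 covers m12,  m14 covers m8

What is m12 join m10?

Common upper bounds of {m12, m10}: m14, m6.
The least among these is m6.

m6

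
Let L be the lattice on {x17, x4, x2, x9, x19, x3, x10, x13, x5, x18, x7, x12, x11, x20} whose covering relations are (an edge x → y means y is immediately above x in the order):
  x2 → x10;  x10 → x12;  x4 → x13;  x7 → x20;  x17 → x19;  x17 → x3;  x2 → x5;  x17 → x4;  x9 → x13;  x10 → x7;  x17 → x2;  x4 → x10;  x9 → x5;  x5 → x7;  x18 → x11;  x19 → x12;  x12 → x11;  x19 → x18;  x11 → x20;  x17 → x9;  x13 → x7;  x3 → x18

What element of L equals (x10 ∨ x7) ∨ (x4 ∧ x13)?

x7

x10 ∨ x7 = x7
x4 ∧ x13 = x4
x7 ∨ x4 = x7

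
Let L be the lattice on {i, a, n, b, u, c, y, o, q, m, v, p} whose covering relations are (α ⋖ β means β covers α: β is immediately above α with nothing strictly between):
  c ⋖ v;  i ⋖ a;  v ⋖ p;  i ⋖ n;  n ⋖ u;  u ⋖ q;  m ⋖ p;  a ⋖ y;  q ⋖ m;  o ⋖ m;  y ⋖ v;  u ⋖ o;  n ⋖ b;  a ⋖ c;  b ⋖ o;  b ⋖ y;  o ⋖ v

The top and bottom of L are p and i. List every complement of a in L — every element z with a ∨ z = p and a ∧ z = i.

m, q

Need z with a ∨ z = p and a ∧ z = i.
Checking each element gives: m, q.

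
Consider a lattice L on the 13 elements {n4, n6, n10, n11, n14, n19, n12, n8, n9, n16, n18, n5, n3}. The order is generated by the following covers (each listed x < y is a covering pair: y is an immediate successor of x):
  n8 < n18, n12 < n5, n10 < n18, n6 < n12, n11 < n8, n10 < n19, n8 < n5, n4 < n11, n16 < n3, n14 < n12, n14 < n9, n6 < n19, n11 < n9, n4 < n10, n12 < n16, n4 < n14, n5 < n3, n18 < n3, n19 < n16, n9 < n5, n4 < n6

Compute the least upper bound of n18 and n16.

n3

Common upper bounds of {n18, n16}: n3.
The least among these is n3.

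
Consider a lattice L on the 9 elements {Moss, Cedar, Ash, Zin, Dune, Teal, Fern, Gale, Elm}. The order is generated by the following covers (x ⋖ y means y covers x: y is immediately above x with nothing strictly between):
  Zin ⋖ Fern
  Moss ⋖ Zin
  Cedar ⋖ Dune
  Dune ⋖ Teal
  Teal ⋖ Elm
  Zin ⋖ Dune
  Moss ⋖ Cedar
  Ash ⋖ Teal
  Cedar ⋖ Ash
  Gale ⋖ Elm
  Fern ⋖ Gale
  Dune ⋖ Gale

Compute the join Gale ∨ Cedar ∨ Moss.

Common upper bounds of {Gale, Cedar, Moss}: Elm, Gale.
The least among these is Gale.

Gale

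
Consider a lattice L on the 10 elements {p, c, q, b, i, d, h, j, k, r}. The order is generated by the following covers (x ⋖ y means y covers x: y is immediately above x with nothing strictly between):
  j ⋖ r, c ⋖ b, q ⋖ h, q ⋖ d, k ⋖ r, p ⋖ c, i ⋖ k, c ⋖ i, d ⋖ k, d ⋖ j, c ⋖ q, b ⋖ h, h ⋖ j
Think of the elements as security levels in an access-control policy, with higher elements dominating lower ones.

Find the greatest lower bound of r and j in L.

j

Common lower bounds of {r, j}: b, c, d, h, j, p, q.
The greatest among these is j.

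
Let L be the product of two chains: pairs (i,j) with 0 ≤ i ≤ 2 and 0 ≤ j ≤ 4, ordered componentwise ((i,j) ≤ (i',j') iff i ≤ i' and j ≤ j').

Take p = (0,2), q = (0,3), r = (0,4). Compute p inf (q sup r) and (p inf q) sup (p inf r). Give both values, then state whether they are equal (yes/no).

q sup r = (0,4), so p inf (q sup r) = (0,2) inf (0,4) = (0,2).
p inf q = (0,2) and p inf r = (0,2), so (p inf q) sup (p inf r) = (0,2) sup (0,2) = (0,2).
Equal: yes.

(0,2); (0,2); yes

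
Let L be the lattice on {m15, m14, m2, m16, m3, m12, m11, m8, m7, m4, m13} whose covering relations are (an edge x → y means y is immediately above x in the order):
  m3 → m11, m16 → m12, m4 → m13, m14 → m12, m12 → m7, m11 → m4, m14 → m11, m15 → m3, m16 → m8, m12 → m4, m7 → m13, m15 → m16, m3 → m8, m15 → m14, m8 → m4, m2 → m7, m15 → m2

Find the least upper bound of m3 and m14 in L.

m11

Common upper bounds of {m3, m14}: m11, m13, m4.
The least among these is m11.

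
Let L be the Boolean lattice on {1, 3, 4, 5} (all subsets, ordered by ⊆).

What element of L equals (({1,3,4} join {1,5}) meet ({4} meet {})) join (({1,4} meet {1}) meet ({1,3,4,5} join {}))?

{1}

{1,3,4} ∨ {1,5} = {1,3,4,5}
{4} ∧ {} = {}
{1,3,4,5} ∧ {} = {}
{1,4} ∧ {1} = {1}
{1,3,4,5} ∨ {} = {1,3,4,5}
{1} ∧ {1,3,4,5} = {1}
{} ∨ {1} = {1}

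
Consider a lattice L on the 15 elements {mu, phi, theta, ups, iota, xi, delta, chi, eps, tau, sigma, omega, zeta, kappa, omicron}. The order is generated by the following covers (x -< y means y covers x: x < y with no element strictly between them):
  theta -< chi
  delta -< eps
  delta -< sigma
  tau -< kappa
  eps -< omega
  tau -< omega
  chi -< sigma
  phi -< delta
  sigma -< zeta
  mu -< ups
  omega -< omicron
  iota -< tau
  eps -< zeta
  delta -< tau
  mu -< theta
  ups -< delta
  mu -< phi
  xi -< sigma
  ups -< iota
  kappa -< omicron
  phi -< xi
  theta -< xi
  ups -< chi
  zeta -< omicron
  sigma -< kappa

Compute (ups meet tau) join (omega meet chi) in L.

ups

ups ∧ tau = ups
omega ∧ chi = ups
ups ∨ ups = ups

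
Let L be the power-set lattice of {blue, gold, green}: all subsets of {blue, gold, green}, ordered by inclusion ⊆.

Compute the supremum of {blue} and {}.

{blue}

Under ⊆, join is union: {blue} ∪ {} = {blue}.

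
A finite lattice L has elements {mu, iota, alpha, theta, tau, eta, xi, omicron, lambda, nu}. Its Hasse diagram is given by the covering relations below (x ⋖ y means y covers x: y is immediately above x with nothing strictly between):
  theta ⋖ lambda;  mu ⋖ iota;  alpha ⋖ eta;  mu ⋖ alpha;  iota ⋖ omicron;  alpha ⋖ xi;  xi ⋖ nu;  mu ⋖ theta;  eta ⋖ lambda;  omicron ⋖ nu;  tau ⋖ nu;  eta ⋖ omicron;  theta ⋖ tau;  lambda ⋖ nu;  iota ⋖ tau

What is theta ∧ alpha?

mu

Common lower bounds of {theta, alpha}: mu.
The greatest among these is mu.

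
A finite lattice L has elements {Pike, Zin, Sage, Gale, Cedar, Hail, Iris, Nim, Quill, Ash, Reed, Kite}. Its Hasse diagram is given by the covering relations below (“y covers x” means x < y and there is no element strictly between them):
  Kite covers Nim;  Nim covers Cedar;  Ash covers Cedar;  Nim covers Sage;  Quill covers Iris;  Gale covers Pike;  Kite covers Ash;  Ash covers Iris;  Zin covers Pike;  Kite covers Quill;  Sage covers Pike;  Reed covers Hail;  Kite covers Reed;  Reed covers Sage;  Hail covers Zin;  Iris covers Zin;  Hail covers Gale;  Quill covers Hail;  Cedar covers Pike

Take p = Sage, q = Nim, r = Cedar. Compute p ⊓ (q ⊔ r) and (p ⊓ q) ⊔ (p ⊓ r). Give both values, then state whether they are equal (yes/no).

q ⊔ r = Nim, so p ⊓ (q ⊔ r) = Sage ⊓ Nim = Sage.
p ⊓ q = Sage and p ⊓ r = Pike, so (p ⊓ q) ⊔ (p ⊓ r) = Sage ⊔ Pike = Sage.
Equal: yes.

Sage; Sage; yes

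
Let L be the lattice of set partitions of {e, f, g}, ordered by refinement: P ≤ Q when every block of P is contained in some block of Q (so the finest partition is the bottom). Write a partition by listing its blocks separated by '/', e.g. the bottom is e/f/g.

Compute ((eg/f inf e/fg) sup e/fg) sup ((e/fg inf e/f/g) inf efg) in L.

e/fg

eg/f ∧ e/fg = e/f/g
e/f/g ∨ e/fg = e/fg
e/fg ∧ e/f/g = e/f/g
e/f/g ∧ efg = e/f/g
e/fg ∨ e/f/g = e/fg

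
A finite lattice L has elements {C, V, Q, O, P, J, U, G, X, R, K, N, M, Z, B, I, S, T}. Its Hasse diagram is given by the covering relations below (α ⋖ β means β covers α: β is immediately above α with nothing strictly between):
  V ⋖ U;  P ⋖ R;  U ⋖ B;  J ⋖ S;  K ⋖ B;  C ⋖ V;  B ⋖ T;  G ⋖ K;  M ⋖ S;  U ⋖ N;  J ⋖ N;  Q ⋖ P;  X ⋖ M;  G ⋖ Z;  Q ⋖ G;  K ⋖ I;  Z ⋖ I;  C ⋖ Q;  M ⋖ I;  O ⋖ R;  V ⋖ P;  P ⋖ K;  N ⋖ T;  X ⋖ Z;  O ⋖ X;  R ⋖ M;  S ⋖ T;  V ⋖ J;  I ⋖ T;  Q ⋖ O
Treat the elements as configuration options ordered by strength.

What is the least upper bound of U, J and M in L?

T

Common upper bounds of {U, J, M}: T.
The least among these is T.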